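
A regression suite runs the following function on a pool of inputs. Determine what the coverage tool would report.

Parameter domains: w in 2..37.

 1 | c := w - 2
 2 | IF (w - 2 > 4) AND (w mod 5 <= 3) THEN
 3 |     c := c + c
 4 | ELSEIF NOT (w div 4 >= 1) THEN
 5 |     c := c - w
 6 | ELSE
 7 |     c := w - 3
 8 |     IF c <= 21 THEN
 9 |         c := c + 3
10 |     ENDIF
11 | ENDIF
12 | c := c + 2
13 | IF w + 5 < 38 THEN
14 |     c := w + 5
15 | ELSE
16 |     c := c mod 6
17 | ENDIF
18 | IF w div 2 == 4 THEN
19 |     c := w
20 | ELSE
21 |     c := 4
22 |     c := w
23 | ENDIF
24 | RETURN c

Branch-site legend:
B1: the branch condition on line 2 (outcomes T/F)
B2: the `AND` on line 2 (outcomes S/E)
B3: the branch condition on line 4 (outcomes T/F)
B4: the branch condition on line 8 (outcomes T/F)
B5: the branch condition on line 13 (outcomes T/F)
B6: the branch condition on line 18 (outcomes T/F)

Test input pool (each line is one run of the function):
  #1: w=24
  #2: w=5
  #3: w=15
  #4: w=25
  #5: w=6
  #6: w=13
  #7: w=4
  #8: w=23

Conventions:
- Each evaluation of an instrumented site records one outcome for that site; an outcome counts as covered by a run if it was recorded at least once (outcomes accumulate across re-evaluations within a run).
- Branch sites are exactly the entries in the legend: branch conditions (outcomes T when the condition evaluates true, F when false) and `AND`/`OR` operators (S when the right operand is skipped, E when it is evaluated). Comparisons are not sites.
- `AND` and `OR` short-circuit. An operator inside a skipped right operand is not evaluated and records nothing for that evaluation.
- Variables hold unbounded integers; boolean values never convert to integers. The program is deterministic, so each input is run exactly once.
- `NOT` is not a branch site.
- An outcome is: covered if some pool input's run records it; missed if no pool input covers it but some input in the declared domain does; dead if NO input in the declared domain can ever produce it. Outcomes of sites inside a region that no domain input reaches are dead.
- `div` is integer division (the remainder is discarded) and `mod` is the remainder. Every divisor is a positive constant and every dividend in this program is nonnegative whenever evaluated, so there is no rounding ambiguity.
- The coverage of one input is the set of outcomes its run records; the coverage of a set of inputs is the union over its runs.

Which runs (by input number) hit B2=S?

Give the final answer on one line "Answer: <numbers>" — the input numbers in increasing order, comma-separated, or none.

input #1 (w=24): does not produce B2=S
input #2 (w=5): produces B2=S
input #3 (w=15): does not produce B2=S
input #4 (w=25): does not produce B2=S
input #5 (w=6): produces B2=S
input #6 (w=13): does not produce B2=S
input #7 (w=4): produces B2=S
input #8 (w=23): does not produce B2=S

Answer: 2, 5, 7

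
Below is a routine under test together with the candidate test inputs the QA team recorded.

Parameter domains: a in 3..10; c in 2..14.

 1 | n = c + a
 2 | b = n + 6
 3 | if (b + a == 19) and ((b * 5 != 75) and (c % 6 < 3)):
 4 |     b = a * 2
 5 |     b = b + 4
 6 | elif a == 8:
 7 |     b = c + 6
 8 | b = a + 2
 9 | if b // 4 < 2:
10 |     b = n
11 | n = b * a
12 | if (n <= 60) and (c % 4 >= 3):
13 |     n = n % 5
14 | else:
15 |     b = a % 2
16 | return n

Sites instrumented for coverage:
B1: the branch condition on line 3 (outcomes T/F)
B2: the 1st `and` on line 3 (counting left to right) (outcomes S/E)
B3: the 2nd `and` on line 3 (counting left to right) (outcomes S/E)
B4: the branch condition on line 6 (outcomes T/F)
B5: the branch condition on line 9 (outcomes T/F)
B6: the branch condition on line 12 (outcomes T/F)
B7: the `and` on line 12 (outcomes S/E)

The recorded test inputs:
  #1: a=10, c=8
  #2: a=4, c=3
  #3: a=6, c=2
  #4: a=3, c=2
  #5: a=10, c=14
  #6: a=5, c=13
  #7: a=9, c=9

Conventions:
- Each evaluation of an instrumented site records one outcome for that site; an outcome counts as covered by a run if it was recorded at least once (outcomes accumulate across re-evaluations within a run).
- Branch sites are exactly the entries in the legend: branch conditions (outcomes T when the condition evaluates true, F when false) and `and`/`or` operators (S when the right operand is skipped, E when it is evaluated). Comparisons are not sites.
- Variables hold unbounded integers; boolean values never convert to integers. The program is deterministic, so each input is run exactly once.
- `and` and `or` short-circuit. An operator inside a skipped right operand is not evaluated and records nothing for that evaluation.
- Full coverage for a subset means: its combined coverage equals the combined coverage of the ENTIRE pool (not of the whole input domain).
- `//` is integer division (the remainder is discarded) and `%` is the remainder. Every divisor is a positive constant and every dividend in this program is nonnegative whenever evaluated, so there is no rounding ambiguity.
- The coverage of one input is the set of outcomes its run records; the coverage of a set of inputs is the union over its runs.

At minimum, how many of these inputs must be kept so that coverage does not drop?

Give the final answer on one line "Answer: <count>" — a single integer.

test 1 (a=10, c=8) fires B2->S, B1->F, B4->F, B5->F, B7->S, B6->F; hits B1=F, B2=S, B4=F, B5=F, B6=F, B7=S
test 2 (a=4, c=3) fires B2->S, B1->F, B4->F, B5->T, B7->E, B6->T; hits B1=F, B2=S, B4=F, B5=T, B6=T, B7=E
test 3 (a=6, c=2) fires B2->S, B1->F, B4->F, B5->F, B7->E, B6->F; hits B1=F, B2=S, B4=F, B5=F, B6=F, B7=E
test 4 (a=3, c=2) fires B2->S, B1->F, B4->F, B5->T, B7->E, B6->F; hits B1=F, B2=S, B4=F, B5=T, B6=F, B7=E
test 5 (a=10, c=14) fires B2->S, B1->F, B4->F, B5->F, B7->S, B6->F; hits B1=F, B2=S, B4=F, B5=F, B6=F, B7=S
test 6 (a=5, c=13) fires B2->S, B1->F, B4->F, B5->T, B7->S, B6->F; hits B1=F, B2=S, B4=F, B5=T, B6=F, B7=S
test 7 (a=9, c=9) fires B2->S, B1->F, B4->F, B5->F, B7->S, B6->F; hits B1=F, B2=S, B4=F, B5=F, B6=F, B7=S
the full pool covers 9 outcomes: B1=F, B2=S, B4=F, B5=T, B5=F, B6=T, B6=F, B7=S, B7=E
checked all size-1 subsets: none covers 9 outcomes (max 6/9)
size 2: inputs {1, 2} cover all 9 outcomes, and no lexicographically smaller subset of this size does

Answer: 2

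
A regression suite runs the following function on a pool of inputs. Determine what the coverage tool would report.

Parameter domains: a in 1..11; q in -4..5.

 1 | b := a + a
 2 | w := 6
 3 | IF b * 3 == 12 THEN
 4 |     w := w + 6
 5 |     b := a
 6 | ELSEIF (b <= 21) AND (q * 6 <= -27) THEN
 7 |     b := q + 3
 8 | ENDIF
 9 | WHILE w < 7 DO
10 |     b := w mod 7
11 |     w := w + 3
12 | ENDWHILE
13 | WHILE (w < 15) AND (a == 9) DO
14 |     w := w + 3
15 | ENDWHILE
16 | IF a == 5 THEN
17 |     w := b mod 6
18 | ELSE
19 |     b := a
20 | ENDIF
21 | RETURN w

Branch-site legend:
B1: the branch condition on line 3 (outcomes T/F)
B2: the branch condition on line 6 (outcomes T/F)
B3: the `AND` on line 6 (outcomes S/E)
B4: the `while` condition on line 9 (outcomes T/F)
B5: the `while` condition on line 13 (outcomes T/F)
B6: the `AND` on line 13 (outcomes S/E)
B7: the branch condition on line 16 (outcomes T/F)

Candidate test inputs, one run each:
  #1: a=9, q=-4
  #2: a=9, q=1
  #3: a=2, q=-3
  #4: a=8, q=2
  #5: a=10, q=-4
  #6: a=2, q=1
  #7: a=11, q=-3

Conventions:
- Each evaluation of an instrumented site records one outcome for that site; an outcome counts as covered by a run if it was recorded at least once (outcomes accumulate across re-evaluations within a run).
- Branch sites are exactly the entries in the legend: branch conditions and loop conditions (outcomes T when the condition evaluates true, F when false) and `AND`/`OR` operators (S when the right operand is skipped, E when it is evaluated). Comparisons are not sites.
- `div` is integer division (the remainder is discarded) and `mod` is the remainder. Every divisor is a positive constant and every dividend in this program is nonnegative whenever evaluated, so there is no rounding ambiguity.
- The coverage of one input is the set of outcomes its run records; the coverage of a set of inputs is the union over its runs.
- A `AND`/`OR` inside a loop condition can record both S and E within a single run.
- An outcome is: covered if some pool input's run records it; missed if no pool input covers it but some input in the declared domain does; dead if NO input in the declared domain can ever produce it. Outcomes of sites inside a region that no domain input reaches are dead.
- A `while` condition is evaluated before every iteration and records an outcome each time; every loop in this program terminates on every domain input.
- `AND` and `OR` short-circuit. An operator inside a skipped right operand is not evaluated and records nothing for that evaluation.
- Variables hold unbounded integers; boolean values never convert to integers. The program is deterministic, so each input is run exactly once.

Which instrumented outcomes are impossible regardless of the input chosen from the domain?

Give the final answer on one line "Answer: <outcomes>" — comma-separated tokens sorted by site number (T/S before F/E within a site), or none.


exhaustive pass over the 110-input domain:
  B2=T: unreachable across the whole domain -> dead
  reachable outcomes have witnesses, e.g. B1=T (e.g. a=2, q=-4), B1=F (e.g. a=1, q=-4), B2=F (e.g. a=1, q=-4), B3=S (e.g. a=11, q=-4)
Answer: B2=T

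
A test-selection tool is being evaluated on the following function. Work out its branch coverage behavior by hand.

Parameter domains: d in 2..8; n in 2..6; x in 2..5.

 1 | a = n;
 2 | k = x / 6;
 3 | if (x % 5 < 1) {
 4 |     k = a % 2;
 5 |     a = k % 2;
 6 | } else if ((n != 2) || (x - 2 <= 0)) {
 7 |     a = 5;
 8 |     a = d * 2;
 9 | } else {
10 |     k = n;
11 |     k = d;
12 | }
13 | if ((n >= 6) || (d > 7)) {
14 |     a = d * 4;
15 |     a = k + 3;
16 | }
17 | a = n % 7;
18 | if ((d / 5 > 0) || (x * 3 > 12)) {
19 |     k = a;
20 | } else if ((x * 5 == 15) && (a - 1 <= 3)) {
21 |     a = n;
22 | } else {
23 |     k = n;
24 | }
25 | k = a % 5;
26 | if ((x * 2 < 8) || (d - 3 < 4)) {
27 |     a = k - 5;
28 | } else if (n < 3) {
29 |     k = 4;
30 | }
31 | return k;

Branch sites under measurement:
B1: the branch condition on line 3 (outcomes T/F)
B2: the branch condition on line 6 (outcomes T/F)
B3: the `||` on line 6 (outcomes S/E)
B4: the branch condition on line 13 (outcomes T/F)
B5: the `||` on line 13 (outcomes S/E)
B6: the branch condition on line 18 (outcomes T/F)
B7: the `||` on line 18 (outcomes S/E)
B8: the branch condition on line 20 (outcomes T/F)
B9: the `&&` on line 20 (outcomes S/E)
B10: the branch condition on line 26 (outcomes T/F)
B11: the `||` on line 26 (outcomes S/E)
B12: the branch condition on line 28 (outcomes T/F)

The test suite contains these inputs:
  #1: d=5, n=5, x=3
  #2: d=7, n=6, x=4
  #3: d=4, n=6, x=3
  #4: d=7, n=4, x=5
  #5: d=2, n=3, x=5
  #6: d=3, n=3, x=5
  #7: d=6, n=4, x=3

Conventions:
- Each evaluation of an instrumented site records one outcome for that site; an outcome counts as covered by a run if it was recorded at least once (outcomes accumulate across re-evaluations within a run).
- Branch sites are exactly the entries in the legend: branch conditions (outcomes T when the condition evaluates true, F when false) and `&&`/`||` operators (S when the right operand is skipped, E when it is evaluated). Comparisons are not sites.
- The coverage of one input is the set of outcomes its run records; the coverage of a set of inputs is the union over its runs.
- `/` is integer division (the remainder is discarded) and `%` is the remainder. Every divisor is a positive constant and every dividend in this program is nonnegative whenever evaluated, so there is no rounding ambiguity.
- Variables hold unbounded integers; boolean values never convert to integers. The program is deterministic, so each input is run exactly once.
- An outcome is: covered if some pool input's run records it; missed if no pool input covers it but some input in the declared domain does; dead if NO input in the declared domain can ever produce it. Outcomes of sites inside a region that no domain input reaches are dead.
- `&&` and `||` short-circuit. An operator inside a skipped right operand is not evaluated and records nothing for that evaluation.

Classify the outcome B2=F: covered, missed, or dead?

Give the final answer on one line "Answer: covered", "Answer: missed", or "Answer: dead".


no pool input records B2=F
but domain input (d=2, n=2, x=3) does record it -> reachable, so missed
Answer: missed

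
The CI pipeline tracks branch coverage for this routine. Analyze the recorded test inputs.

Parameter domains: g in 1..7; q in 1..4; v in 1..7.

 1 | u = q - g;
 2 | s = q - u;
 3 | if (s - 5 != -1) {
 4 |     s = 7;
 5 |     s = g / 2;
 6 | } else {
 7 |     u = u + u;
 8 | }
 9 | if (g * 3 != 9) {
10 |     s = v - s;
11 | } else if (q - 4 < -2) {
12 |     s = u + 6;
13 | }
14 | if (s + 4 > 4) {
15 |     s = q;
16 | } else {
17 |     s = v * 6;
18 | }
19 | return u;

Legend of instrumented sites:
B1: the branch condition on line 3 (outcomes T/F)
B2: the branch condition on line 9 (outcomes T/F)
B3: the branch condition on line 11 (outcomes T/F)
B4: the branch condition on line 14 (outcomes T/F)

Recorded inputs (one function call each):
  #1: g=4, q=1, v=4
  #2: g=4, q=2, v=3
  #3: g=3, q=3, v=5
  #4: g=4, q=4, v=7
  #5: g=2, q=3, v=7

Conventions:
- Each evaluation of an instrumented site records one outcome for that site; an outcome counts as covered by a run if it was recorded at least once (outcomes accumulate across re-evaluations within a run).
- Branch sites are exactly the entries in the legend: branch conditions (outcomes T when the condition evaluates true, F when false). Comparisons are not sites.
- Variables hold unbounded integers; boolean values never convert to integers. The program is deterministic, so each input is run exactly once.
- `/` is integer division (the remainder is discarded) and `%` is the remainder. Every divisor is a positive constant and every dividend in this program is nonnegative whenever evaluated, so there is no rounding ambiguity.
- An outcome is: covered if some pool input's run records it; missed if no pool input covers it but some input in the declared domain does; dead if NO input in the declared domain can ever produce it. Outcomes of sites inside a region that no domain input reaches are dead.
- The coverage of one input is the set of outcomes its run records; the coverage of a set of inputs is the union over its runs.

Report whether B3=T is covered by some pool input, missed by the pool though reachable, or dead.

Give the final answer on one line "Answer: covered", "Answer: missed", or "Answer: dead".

no pool input records B3=T
but domain input (g=3, q=1, v=1) does record it -> reachable, so missed

Answer: missed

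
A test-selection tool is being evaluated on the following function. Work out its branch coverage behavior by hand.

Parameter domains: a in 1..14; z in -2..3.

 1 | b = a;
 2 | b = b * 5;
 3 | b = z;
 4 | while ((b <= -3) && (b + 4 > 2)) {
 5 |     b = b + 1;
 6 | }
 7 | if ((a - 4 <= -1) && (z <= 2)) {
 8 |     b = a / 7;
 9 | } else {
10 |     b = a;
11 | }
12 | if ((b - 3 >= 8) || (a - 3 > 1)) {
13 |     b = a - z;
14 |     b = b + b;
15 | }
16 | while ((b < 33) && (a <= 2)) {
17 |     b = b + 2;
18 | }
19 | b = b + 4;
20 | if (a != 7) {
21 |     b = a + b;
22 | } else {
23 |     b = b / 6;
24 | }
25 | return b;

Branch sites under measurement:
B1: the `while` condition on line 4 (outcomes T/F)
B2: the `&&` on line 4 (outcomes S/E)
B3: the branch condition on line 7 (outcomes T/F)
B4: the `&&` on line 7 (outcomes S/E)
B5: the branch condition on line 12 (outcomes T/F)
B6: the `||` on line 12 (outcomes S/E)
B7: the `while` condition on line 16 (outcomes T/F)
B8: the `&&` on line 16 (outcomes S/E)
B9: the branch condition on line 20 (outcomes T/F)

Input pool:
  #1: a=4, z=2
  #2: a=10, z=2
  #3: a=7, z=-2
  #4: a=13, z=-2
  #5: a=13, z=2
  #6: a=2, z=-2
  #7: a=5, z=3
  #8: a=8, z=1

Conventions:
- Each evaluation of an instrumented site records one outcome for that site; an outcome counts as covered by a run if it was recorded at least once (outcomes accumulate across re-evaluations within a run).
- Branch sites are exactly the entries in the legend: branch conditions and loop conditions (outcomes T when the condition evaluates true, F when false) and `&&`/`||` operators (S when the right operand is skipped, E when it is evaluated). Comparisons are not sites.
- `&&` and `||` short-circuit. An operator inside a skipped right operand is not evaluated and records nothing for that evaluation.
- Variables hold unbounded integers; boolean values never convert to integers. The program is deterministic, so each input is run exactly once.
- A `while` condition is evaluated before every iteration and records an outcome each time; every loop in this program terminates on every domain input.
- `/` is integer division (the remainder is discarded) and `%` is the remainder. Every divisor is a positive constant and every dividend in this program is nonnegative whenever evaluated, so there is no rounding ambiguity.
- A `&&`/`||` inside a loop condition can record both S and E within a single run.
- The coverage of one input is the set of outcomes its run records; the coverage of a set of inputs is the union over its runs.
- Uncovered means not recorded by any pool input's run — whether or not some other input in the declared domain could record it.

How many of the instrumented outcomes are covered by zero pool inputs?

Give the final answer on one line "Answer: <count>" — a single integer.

test 1 (a=4, z=2) fires B2->S, B1->F, B4->S, B3->F, B6->E, B5->F, B8->E, B7->F, B9->T; hits B1=F, B2=S, B3=F, B4=S, B5=F, B6=E, B7=F, B8=E, B9=T
test 2 (a=10, z=2) fires B2->S, B1->F, B4->S, B3->F, B6->E, B5->T, B8->E, B7->F, B9->T; hits B1=F, B2=S, B3=F, B4=S, B5=T, B6=E, B7=F, B8=E, B9=T
test 3 (a=7, z=-2) fires B2->S, B1->F, B4->S, B3->F, B6->E, B5->T, B8->E, B7->F, B9->F; hits B1=F, B2=S, B3=F, B4=S, B5=T, B6=E, B7=F, B8=E, B9=F
test 4 (a=13, z=-2) fires B2->S, B1->F, B4->S, B3->F, B6->S, B5->T, B8->E, B7->F, B9->T; hits B1=F, B2=S, B3=F, B4=S, B5=T, B6=S, B7=F, B8=E, B9=T
test 5 (a=13, z=2) fires B2->S, B1->F, B4->S, B3->F, B6->S, B5->T, B8->E, B7->F, B9->T; hits B1=F, B2=S, B3=F, B4=S, B5=T, B6=S, B7=F, B8=E, B9=T
test 6 (a=2, z=-2) fires B2->S, B1->F, B4->E, B3->T, B6->E, B5->F, B8->E, B7->T, B8->E, B7->T, B8->E, B7->T, B8->E, B7->T, ...; hits B1=F, B2=S, B3=T, B4=E, B5=F, B6=E, B7=T, B7=F, B8=S, B8=E, B9=T
test 7 (a=5, z=3) fires B2->S, B1->F, B4->S, B3->F, B6->E, B5->T, B8->E, B7->F, B9->T; hits B1=F, B2=S, B3=F, B4=S, B5=T, B6=E, B7=F, B8=E, B9=T
test 8 (a=8, z=1) fires B2->S, B1->F, B4->S, B3->F, B6->E, B5->T, B8->E, B7->F, B9->T; hits B1=F, B2=S, B3=F, B4=S, B5=T, B6=E, B7=F, B8=E, B9=T
union over the pool: B1=F, B2=S, B3=T, B3=F, B4=S, B4=E, B5=T, B5=F, B6=S, B6=E, B7=T, B7=F, B8=S, B8=E, B9=T, B9=F
uncovered (2 of 18): B1=T, B2=E

Answer: 2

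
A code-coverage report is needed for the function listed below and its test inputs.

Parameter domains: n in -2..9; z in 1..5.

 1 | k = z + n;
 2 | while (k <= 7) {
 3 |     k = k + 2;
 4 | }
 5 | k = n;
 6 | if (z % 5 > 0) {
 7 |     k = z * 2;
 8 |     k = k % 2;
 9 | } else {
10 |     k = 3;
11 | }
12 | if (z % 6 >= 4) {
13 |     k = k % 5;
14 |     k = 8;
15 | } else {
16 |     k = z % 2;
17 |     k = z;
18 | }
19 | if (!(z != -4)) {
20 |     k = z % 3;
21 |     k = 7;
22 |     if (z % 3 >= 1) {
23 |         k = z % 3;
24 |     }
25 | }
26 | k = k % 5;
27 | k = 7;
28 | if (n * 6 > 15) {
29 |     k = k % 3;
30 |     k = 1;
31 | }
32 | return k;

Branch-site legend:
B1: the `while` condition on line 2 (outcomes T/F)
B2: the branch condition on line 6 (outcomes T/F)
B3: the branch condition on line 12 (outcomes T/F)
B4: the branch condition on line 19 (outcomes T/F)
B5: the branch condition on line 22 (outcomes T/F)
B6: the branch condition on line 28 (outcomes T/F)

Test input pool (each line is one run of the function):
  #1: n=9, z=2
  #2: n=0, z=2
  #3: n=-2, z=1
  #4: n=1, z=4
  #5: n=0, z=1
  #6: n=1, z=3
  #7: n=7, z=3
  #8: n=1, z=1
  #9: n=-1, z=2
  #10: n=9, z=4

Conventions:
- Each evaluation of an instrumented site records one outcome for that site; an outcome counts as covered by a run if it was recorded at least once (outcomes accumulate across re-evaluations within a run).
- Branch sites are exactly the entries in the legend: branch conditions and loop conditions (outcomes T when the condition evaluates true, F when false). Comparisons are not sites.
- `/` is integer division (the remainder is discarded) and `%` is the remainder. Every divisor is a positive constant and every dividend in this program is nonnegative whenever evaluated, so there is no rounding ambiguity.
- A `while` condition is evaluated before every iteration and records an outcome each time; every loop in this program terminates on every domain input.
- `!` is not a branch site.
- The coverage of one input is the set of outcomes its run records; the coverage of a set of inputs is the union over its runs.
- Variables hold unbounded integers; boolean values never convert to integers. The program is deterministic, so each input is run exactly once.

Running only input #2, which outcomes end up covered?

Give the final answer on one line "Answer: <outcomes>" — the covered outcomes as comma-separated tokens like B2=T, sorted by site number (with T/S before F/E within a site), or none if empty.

Event log for input #2 (n=0, z=2):
  B1->T, B1->T, B1->T, B1->F, B2->T, B3->F, B4->F, B6->F
collecting distinct outcomes: B1=T, B1=F, B2=T, B3=F, B4=F, B6=F

Answer: B1=T, B1=F, B2=T, B3=F, B4=F, B6=F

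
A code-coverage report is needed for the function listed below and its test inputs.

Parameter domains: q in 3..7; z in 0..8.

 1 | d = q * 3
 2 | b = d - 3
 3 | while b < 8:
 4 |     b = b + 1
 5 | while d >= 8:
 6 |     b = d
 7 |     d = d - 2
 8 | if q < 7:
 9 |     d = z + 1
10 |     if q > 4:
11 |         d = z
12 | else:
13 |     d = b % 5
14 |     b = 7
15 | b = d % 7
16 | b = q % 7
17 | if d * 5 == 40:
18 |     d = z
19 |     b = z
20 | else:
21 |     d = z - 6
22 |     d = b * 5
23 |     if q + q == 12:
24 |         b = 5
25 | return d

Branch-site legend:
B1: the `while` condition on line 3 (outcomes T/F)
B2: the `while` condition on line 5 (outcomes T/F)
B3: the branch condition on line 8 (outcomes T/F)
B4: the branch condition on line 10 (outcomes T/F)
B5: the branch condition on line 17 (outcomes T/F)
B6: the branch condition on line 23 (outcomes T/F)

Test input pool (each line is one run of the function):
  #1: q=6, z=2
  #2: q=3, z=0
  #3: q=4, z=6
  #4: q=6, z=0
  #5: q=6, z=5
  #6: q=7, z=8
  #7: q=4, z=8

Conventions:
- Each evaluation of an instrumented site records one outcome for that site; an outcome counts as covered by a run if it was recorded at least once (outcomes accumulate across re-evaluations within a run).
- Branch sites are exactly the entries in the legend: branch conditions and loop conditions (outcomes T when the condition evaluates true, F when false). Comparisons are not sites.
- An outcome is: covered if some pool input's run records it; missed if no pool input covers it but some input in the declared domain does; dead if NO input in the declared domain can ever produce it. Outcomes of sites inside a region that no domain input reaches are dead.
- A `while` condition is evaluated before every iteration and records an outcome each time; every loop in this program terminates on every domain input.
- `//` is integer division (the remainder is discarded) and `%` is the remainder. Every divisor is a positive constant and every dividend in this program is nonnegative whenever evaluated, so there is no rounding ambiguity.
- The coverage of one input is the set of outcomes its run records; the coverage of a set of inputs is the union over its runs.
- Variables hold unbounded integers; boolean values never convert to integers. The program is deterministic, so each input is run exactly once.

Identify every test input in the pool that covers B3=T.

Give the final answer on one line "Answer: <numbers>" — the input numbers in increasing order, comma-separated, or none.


input #1 (q=6, z=2): records B3=T
input #2 (q=3, z=0): records B3=T
input #3 (q=4, z=6): records B3=T
input #4 (q=6, z=0): records B3=T
input #5 (q=6, z=5): records B3=T
input #6 (q=7, z=8): does not record B3=T
input #7 (q=4, z=8): records B3=T
Answer: 1, 2, 3, 4, 5, 7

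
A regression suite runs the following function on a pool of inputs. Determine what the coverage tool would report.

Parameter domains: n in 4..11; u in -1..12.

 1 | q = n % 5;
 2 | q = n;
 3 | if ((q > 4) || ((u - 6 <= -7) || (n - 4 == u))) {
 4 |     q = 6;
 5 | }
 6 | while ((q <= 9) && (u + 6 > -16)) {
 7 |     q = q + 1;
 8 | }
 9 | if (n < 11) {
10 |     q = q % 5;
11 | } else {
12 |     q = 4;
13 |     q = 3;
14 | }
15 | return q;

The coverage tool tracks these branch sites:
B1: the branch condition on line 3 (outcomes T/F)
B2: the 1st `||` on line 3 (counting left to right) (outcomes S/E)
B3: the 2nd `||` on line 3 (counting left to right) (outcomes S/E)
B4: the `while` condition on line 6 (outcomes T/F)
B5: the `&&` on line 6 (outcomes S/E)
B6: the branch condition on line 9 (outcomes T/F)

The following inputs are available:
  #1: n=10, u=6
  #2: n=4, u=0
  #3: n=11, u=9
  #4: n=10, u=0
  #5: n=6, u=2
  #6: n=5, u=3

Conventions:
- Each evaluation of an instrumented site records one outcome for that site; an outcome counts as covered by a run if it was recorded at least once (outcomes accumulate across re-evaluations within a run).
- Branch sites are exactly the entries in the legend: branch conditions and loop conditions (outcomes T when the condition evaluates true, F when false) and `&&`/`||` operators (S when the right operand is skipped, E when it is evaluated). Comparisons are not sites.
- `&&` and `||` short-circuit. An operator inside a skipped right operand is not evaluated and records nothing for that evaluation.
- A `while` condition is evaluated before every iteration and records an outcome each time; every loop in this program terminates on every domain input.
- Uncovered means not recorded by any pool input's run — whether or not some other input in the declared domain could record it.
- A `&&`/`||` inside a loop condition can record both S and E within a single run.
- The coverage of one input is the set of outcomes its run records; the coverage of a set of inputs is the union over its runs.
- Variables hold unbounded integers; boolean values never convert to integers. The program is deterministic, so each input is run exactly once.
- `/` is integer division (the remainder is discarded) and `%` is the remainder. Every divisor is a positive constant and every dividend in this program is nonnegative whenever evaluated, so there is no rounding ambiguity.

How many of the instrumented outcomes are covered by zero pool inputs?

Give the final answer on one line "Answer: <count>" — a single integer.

input #1 (n=10, u=6): events B2->S, B1->T, B5->E, B4->T, B5->E, B4->T, B5->E, B4->T, B5->E, B4->T, B5->S, B4->F, B6->T; covers B1=T, B2=S, B4=T, B4=F, B5=S, B5=E, B6=T
input #2 (n=4, u=0): events B2->E, B3->E, B1->T, B5->E, B4->T, B5->E, B4->T, B5->E, B4->T, B5->E, B4->T, B5->S, B4->F, B6->T; covers B1=T, B2=E, B3=E, B4=T, B4=F, B5=S, B5=E, B6=T
input #3 (n=11, u=9): events B2->S, B1->T, B5->E, B4->T, B5->E, B4->T, B5->E, B4->T, B5->E, B4->T, B5->S, B4->F, B6->F; covers B1=T, B2=S, B4=T, B4=F, B5=S, B5=E, B6=F
input #4 (n=10, u=0): events B2->S, B1->T, B5->E, B4->T, B5->E, B4->T, B5->E, B4->T, B5->E, B4->T, B5->S, B4->F, B6->T; covers B1=T, B2=S, B4=T, B4=F, B5=S, B5=E, B6=T
input #5 (n=6, u=2): events B2->S, B1->T, B5->E, B4->T, B5->E, B4->T, B5->E, B4->T, B5->E, B4->T, B5->S, B4->F, B6->T; covers B1=T, B2=S, B4=T, B4=F, B5=S, B5=E, B6=T
input #6 (n=5, u=3): events B2->S, B1->T, B5->E, B4->T, B5->E, B4->T, B5->E, B4->T, B5->E, B4->T, B5->S, B4->F, B6->T; covers B1=T, B2=S, B4=T, B4=F, B5=S, B5=E, B6=T
union over the pool: B1=T, B2=S, B2=E, B3=E, B4=T, B4=F, B5=S, B5=E, B6=T, B6=F
uncovered (2 of 12): B1=F, B3=S

Answer: 2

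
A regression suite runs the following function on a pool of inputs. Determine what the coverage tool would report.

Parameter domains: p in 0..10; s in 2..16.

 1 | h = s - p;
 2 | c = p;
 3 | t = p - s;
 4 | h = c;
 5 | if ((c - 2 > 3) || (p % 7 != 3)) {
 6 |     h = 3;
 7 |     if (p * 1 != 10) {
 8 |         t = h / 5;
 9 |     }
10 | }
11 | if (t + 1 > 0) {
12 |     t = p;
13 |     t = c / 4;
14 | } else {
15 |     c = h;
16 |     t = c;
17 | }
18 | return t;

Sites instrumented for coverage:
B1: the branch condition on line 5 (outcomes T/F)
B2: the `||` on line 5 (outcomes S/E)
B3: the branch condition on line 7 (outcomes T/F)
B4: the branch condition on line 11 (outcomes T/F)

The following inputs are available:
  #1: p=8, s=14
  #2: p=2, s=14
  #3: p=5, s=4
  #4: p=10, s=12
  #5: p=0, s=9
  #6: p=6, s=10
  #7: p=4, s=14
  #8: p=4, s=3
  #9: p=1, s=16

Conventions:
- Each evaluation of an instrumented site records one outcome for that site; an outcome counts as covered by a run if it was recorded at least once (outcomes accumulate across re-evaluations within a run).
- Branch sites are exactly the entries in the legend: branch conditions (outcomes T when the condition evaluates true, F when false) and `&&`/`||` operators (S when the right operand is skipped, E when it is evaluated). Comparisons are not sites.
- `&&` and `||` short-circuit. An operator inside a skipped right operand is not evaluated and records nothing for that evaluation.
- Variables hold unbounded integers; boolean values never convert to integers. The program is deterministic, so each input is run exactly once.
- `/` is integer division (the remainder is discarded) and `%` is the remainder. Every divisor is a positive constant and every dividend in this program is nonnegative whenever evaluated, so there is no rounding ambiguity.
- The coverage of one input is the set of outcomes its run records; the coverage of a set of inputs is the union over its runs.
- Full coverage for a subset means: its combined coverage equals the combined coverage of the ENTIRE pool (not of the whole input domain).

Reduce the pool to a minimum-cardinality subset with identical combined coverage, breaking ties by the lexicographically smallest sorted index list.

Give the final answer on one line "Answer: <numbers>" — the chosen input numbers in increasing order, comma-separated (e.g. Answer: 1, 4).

test 1 (p=8, s=14) hits B1=T, B2=S, B3=T, B4=T
test 2 (p=2, s=14) hits B1=T, B2=E, B3=T, B4=T
test 3 (p=5, s=4) hits B1=T, B2=E, B3=T, B4=T
test 4 (p=10, s=12) hits B1=T, B2=S, B3=F, B4=F
test 5 (p=0, s=9) hits B1=T, B2=E, B3=T, B4=T
test 6 (p=6, s=10) hits B1=T, B2=S, B3=T, B4=T
test 7 (p=4, s=14) hits B1=T, B2=E, B3=T, B4=T
test 8 (p=4, s=3) hits B1=T, B2=E, B3=T, B4=T
test 9 (p=1, s=16) hits B1=T, B2=E, B3=T, B4=T
pool-wide coverage (7 outcomes): B1=T, B2=S, B2=E, B3=T, B3=F, B4=T, B4=F
size 1 is not enough: best union over all size-1 subsets is 4/7
size 2: inputs {2, 4} cover all 7 outcomes, and no lexicographically smaller subset of this size does

Answer: 2, 4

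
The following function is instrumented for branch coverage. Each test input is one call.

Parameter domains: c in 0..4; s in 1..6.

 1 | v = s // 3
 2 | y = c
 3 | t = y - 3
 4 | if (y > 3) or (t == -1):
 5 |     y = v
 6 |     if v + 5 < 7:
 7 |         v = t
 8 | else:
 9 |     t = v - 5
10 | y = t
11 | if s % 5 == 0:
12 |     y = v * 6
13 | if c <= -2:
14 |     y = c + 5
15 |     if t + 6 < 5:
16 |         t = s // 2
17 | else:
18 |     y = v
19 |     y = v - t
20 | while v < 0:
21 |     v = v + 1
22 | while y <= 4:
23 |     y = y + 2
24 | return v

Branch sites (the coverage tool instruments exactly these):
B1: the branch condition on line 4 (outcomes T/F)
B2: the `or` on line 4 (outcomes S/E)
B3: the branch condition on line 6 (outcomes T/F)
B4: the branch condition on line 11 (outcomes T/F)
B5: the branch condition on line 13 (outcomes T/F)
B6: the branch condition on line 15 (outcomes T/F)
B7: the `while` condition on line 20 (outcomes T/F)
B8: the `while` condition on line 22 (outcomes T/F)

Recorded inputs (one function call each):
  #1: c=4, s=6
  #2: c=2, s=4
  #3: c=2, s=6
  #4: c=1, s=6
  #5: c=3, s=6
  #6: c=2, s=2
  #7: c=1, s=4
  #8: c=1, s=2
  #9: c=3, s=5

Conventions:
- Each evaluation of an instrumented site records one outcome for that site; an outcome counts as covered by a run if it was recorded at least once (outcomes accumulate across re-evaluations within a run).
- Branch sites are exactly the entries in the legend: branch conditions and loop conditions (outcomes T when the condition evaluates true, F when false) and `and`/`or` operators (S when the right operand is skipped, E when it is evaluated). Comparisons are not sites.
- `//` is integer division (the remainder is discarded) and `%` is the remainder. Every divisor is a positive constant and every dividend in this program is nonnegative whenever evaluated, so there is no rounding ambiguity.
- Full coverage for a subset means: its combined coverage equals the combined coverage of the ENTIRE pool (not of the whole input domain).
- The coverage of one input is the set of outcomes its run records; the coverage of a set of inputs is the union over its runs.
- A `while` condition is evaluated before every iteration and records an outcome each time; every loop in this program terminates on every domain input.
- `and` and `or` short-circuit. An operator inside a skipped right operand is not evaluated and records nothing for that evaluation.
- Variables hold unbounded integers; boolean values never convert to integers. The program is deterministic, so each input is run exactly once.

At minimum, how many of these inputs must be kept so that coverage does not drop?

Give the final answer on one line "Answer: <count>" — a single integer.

input #1 (c=4, s=6): covers B1=T, B2=S, B3=F, B4=F, B5=F, B7=F, B8=T, B8=F
input #2 (c=2, s=4): covers B1=T, B2=E, B3=T, B4=F, B5=F, B7=T, B7=F, B8=T, B8=F
input #3 (c=2, s=6): covers B1=T, B2=E, B3=F, B4=F, B5=F, B7=F, B8=T, B8=F
input #4 (c=1, s=6): covers B1=F, B2=E, B4=F, B5=F, B7=F, B8=F
input #5 (c=3, s=6): covers B1=F, B2=E, B4=F, B5=F, B7=F, B8=F
input #6 (c=2, s=2): covers B1=T, B2=E, B3=T, B4=F, B5=F, B7=T, B7=F, B8=T, B8=F
input #7 (c=1, s=4): covers B1=F, B2=E, B4=F, B5=F, B7=F, B8=F
input #8 (c=1, s=2): covers B1=F, B2=E, B4=F, B5=F, B7=F, B8=F
input #9 (c=3, s=5): covers B1=F, B2=E, B4=T, B5=F, B7=F, B8=F
the full pool covers 13 outcomes: B1=T, B1=F, B2=S, B2=E, B3=T, B3=F, B4=T, B4=F, B5=F, B7=T, B7=F, B8=T, B8=F
size 1 is not enough: best union over all size-1 subsets is 9/13
size 2 is not enough: best union over all size-2 subsets is 11/13
the canonical winner is {1, 2, 9}: size 3, full 13-outcome coverage, earliest index list among size-3 covers

Answer: 3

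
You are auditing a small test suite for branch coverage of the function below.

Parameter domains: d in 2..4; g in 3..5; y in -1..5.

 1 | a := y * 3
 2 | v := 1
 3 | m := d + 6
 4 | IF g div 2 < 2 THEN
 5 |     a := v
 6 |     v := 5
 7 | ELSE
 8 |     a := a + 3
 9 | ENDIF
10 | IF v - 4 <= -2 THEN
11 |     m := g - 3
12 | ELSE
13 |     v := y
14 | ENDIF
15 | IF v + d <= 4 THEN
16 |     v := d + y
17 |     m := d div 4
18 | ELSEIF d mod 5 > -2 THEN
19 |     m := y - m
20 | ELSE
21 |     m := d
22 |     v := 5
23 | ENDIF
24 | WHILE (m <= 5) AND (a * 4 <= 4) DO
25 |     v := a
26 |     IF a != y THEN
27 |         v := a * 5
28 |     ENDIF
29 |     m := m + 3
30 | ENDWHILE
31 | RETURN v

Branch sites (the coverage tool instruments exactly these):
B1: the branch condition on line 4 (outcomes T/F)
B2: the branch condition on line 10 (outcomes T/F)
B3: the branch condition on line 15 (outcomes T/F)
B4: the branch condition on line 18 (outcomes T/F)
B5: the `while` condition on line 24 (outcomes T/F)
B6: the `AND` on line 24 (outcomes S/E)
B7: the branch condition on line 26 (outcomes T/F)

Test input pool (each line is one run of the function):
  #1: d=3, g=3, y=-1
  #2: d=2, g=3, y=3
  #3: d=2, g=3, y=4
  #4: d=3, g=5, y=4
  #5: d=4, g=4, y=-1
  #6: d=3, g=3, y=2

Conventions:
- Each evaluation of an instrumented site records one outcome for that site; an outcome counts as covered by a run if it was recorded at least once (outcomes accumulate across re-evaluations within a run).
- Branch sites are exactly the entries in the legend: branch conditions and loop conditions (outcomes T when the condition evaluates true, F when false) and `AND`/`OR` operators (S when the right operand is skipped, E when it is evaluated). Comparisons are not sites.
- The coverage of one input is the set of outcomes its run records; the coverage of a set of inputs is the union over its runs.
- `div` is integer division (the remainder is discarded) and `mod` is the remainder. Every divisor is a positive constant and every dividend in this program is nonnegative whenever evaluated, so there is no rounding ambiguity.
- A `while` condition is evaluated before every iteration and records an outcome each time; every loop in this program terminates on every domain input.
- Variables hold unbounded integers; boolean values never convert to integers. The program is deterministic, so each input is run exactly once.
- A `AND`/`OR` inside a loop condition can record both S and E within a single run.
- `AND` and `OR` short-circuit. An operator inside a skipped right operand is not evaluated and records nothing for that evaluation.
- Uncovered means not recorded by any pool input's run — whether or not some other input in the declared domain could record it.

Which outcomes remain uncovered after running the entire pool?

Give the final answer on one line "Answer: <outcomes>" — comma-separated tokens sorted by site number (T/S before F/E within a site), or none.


test 1 (d=3, g=3, y=-1) fires B1->T, B2->F, B3->T, B6->E, B5->T, B7->T, B6->E, B5->T, B7->T, B6->S, B5->F; hits B1=T, B2=F, B3=T, B5=T, B5=F, B6=S, B6=E, B7=T
test 2 (d=2, g=3, y=3) fires B1->T, B2->F, B3->F, B4->T, B6->E, B5->T, B7->T, B6->E, B5->T, B7->T, B6->E, B5->T, B7->T, B6->E, ...; hits B1=T, B2=F, B3=F, B4=T, B5=T, B5=F, B6=S, B6=E, B7=T
test 3 (d=2, g=3, y=4) fires B1->T, B2->F, B3->F, B4->T, B6->E, B5->T, B7->T, B6->E, B5->T, B7->T, B6->E, B5->T, B7->T, B6->E, ...; hits B1=T, B2=F, B3=F, B4=T, B5=T, B5=F, B6=S, B6=E, B7=T
test 4 (d=3, g=5, y=4) fires B1->F, B2->T, B3->T, B6->E, B5->F; hits B1=F, B2=T, B3=T, B5=F, B6=E
test 5 (d=4, g=4, y=-1) fires B1->F, B2->T, B3->F, B4->T, B6->E, B5->T, B7->T, B6->E, B5->T, B7->T, B6->E, B5->T, B7->T, B6->S, ...; hits B1=F, B2=T, B3=F, B4=T, B5=T, B5=F, B6=S, B6=E, B7=T
test 6 (d=3, g=3, y=2) fires B1->T, B2->F, B3->F, B4->T, B6->E, B5->T, B7->T, B6->E, B5->T, B7->T, B6->E, B5->T, B7->T, B6->E, ...; hits B1=T, B2=F, B3=F, B4=T, B5=T, B5=F, B6=S, B6=E, B7=T
union over the pool: B1=T, B1=F, B2=T, B2=F, B3=T, B3=F, B4=T, B5=T, B5=F, B6=S, B6=E, B7=T
uncovered (2 of 14): B4=F, B7=F
Answer: B4=F, B7=F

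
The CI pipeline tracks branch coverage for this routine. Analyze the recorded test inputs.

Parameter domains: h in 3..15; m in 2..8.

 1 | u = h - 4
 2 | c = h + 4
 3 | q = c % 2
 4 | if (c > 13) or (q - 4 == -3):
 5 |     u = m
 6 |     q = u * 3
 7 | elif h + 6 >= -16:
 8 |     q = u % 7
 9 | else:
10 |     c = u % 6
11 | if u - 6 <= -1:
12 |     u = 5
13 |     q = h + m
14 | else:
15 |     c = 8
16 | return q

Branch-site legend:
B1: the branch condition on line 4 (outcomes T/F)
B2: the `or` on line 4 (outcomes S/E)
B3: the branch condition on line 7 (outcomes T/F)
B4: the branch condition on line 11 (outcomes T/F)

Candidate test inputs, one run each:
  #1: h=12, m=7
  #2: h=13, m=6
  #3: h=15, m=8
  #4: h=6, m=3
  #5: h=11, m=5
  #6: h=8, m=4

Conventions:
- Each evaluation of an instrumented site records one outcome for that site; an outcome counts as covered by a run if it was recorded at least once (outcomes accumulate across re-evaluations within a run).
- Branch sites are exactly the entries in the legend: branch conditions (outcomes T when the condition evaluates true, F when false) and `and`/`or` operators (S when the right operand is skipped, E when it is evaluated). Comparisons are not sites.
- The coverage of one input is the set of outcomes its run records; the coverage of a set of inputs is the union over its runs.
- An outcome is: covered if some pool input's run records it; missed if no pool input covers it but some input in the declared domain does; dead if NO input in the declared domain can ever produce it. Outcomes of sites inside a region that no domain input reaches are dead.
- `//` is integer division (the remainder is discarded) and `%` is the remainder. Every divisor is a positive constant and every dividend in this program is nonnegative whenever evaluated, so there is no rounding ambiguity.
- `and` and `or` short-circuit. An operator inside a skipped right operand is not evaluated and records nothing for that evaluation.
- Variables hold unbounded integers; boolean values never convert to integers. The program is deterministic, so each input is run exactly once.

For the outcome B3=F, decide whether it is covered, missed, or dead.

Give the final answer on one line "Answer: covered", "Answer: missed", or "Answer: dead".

no pool input records B3=F
checking all 91 inputs in the declared domain: B3=F is never recorded -> dead

Answer: dead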